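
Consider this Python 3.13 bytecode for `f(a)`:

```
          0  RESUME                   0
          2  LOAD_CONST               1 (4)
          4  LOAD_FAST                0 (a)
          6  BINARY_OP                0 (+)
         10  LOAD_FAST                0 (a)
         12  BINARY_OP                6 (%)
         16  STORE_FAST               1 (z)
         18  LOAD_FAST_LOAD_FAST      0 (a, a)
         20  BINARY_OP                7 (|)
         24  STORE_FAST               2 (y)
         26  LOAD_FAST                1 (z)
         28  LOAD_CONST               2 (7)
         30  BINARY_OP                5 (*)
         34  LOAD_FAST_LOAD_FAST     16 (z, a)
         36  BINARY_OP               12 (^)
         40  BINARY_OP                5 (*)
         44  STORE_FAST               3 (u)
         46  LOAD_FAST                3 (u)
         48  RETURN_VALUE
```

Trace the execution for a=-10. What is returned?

-504

LOAD_CONST → push 4. Stack: [4]
LOAD_FAST a → push -10. Stack: [4, -10]
BINARY_OP + → 4 + -10 = -6. Stack: [-6]
LOAD_FAST a → push -10. Stack: [-6, -10]
BINARY_OP % → -6 % -10 = -6. Stack: [-6]
STORE_FAST z → z=-6. Stack: []
LOAD_FAST_LOAD_FAST a,a → push -10,-10. Stack: [-10, -10]
BINARY_OP | → -10 | -10 = -10. Stack: [-10]
STORE_FAST y → y=-10. Stack: []
LOAD_FAST z → push -6. Stack: [-6]
LOAD_CONST → push 7. Stack: [-6, 7]
BINARY_OP * → -6 * 7 = -42. Stack: [-42]
LOAD_FAST_LOAD_FAST z,a → push -6,-10. Stack: [-42, -6, -10]
BINARY_OP ^ → -6 ^ -10 = 12. Stack: [-42, 12]
BINARY_OP * → -42 * 12 = -504. Stack: [-504]
STORE_FAST u → u=-504. Stack: []
LOAD_FAST u → push -504. Stack: [-504]
RETURN_VALUE → return -504.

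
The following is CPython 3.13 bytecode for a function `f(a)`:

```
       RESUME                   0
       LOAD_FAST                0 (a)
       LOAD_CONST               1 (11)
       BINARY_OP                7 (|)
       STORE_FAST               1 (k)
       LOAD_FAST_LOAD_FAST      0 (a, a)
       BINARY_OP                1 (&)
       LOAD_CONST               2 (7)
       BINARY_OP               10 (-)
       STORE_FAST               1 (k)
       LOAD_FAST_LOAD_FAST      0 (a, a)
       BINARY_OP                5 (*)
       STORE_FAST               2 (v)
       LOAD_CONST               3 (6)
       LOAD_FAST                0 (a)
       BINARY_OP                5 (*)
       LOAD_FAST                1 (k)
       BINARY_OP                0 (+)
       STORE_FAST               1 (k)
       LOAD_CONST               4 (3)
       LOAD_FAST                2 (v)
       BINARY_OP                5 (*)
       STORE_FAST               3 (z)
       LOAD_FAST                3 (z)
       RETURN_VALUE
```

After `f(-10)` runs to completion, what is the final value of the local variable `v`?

LOAD_FAST a → push -10. Stack: [-10]
LOAD_CONST → push 11. Stack: [-10, 11]
BINARY_OP | → -10 | 11 = -1. Stack: [-1]
STORE_FAST k → k=-1. Stack: []
LOAD_FAST_LOAD_FAST a,a → push -10,-10. Stack: [-10, -10]
BINARY_OP & → -10 & -10 = -10. Stack: [-10]
LOAD_CONST → push 7. Stack: [-10, 7]
BINARY_OP - → -10 - 7 = -17. Stack: [-17]
STORE_FAST k → k=-17. Stack: []
LOAD_FAST_LOAD_FAST a,a → push -10,-10. Stack: [-10, -10]
BINARY_OP * → -10 * -10 = 100. Stack: [100]
STORE_FAST v → v=100. Stack: []
LOAD_CONST → push 6. Stack: [6]
LOAD_FAST a → push -10. Stack: [6, -10]
BINARY_OP * → 6 * -10 = -60. Stack: [-60]
LOAD_FAST k → push -17. Stack: [-60, -17]
BINARY_OP + → -60 + -17 = -77. Stack: [-77]
STORE_FAST k → k=-77. Stack: []
LOAD_CONST → push 3. Stack: [3]
LOAD_FAST v → push 100. Stack: [3, 100]
BINARY_OP * → 3 * 100 = 300. Stack: [300]
STORE_FAST z → z=300. Stack: []
LOAD_FAST z → push 300. Stack: [300]
RETURN_VALUE → return 300.

100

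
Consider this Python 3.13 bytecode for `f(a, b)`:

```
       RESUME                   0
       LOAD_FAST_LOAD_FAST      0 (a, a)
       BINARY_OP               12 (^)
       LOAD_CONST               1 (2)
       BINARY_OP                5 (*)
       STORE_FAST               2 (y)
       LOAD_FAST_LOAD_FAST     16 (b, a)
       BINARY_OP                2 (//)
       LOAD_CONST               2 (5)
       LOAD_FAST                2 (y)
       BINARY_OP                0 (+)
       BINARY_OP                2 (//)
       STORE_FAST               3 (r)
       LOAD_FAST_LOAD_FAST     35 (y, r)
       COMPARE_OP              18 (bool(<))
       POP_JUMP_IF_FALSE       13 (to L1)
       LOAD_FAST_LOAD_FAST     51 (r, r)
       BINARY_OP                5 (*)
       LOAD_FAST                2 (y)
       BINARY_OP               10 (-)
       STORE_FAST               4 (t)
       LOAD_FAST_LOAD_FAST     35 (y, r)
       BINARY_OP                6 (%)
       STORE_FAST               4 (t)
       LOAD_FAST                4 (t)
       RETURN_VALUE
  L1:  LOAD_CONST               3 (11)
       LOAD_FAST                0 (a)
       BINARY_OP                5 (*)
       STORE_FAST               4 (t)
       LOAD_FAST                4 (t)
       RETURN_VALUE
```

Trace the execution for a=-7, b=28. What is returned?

LOAD_FAST_LOAD_FAST a,a → push -7,-7. Stack: [-7, -7]
BINARY_OP ^ → -7 ^ -7 = 0. Stack: [0]
LOAD_CONST → push 2. Stack: [0, 2]
BINARY_OP * → 0 * 2 = 0. Stack: [0]
STORE_FAST y → y=0. Stack: []
LOAD_FAST_LOAD_FAST b,a → push 28,-7. Stack: [28, -7]
BINARY_OP // → 28 // -7 = -4. Stack: [-4]
LOAD_CONST → push 5. Stack: [-4, 5]
LOAD_FAST y → push 0. Stack: [-4, 5, 0]
BINARY_OP + → 5 + 0 = 5. Stack: [-4, 5]
BINARY_OP // → -4 // 5 = -1. Stack: [-1]
STORE_FAST r → r=-1. Stack: []
LOAD_FAST_LOAD_FAST y,r → push 0,-1. Stack: [0, -1]
COMPARE_OP bool(<) → 0 vs -1 = False. Stack: [False]
POP_JUMP_IF_FALSE → pop False; jump. Stack: []
LOAD_CONST → push 11. Stack: [11]
LOAD_FAST a → push -7. Stack: [11, -7]
BINARY_OP * → 11 * -7 = -77. Stack: [-77]
STORE_FAST t → t=-77. Stack: []
LOAD_FAST t → push -77. Stack: [-77]
RETURN_VALUE → return -77.

-77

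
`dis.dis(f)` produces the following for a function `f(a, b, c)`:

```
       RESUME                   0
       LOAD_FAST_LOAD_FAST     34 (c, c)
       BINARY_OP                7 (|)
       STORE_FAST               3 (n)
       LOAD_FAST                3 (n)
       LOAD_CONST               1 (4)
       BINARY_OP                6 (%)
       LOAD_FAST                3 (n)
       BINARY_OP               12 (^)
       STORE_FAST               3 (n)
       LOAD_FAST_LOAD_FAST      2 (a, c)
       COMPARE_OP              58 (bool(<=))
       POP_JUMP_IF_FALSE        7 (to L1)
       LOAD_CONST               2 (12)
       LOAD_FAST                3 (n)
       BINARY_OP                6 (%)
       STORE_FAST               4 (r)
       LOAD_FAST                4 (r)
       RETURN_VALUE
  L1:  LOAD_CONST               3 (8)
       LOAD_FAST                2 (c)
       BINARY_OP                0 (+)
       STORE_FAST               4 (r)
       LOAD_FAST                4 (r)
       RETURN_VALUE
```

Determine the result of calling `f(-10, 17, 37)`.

LOAD_FAST_LOAD_FAST c,c → push 37,37. Stack: [37, 37]
BINARY_OP | → 37 | 37 = 37. Stack: [37]
STORE_FAST n → n=37. Stack: []
LOAD_FAST n → push 37. Stack: [37]
LOAD_CONST → push 4. Stack: [37, 4]
BINARY_OP % → 37 % 4 = 1. Stack: [1]
LOAD_FAST n → push 37. Stack: [1, 37]
BINARY_OP ^ → 1 ^ 37 = 36. Stack: [36]
STORE_FAST n → n=36. Stack: []
LOAD_FAST_LOAD_FAST a,c → push -10,37. Stack: [-10, 37]
COMPARE_OP bool(<=) → -10 vs 37 = True. Stack: [True]
POP_JUMP_IF_FALSE → pop True; no jump. Stack: []
LOAD_CONST → push 12. Stack: [12]
LOAD_FAST n → push 36. Stack: [12, 36]
BINARY_OP % → 12 % 36 = 12. Stack: [12]
STORE_FAST r → r=12. Stack: []
LOAD_FAST r → push 12. Stack: [12]
RETURN_VALUE → return 12.

12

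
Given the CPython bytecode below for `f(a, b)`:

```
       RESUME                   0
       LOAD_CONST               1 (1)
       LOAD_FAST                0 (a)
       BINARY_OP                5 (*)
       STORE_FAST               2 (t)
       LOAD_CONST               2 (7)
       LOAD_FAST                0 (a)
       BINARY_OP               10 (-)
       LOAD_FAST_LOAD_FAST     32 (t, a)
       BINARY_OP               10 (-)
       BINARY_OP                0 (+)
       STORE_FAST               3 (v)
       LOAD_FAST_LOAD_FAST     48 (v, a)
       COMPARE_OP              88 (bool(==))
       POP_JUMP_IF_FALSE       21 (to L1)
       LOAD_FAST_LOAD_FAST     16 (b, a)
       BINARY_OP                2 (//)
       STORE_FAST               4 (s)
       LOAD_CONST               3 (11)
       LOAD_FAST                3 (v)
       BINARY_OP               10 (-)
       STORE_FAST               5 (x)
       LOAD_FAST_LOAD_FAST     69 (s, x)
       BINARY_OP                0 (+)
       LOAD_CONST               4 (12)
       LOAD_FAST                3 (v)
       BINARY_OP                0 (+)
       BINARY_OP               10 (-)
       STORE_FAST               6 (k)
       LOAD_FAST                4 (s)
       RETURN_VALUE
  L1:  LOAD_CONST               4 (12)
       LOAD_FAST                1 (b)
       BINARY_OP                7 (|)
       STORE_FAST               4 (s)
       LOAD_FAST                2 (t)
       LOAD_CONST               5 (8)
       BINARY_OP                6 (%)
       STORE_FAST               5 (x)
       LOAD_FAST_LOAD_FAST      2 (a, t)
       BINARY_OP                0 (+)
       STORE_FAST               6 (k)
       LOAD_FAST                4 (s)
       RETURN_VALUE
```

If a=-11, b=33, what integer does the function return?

LOAD_CONST → push 1. Stack: [1]
LOAD_FAST a → push -11. Stack: [1, -11]
BINARY_OP * → 1 * -11 = -11. Stack: [-11]
STORE_FAST t → t=-11. Stack: []
LOAD_CONST → push 7. Stack: [7]
LOAD_FAST a → push -11. Stack: [7, -11]
BINARY_OP - → 7 - -11 = 18. Stack: [18]
LOAD_FAST_LOAD_FAST t,a → push -11,-11. Stack: [18, -11, -11]
BINARY_OP - → -11 - -11 = 0. Stack: [18, 0]
BINARY_OP + → 18 + 0 = 18. Stack: [18]
STORE_FAST v → v=18. Stack: []
LOAD_FAST_LOAD_FAST v,a → push 18,-11. Stack: [18, -11]
COMPARE_OP bool(==) → 18 vs -11 = False. Stack: [False]
POP_JUMP_IF_FALSE → pop False; jump. Stack: []
LOAD_CONST → push 12. Stack: [12]
LOAD_FAST b → push 33. Stack: [12, 33]
BINARY_OP | → 12 | 33 = 45. Stack: [45]
STORE_FAST s → s=45. Stack: []
LOAD_FAST t → push -11. Stack: [-11]
LOAD_CONST → push 8. Stack: [-11, 8]
BINARY_OP % → -11 % 8 = 5. Stack: [5]
STORE_FAST x → x=5. Stack: []
LOAD_FAST_LOAD_FAST a,t → push -11,-11. Stack: [-11, -11]
BINARY_OP + → -11 + -11 = -22. Stack: [-22]
STORE_FAST k → k=-22. Stack: []
LOAD_FAST s → push 45. Stack: [45]
RETURN_VALUE → return 45.

45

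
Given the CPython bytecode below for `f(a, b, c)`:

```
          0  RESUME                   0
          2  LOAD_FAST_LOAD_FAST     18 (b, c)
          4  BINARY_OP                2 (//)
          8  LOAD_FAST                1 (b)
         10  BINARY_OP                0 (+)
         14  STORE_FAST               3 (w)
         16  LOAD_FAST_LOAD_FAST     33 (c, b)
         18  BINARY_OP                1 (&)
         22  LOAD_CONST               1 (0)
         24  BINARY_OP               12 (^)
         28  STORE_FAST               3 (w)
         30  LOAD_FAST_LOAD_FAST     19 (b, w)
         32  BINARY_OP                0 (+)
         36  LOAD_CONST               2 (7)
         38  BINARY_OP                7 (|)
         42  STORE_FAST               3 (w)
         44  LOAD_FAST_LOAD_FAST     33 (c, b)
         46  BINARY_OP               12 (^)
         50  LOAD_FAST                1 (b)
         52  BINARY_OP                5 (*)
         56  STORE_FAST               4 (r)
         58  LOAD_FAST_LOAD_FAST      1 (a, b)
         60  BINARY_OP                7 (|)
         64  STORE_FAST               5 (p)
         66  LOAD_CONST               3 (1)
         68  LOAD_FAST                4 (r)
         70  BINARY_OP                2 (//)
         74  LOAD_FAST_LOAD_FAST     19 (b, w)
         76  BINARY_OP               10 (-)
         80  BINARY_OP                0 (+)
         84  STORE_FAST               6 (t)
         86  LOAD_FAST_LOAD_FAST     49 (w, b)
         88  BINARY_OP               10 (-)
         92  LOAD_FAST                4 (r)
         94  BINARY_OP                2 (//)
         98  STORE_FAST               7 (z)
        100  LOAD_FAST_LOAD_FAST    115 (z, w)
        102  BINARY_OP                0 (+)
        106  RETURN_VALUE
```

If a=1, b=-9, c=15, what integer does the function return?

LOAD_FAST_LOAD_FAST b,c → push -9,15. Stack: [-9, 15]
BINARY_OP // → -9 // 15 = -1. Stack: [-1]
LOAD_FAST b → push -9. Stack: [-1, -9]
BINARY_OP + → -1 + -9 = -10. Stack: [-10]
STORE_FAST w → w=-10. Stack: []
LOAD_FAST_LOAD_FAST c,b → push 15,-9. Stack: [15, -9]
BINARY_OP & → 15 & -9 = 7. Stack: [7]
LOAD_CONST → push 0. Stack: [7, 0]
BINARY_OP ^ → 7 ^ 0 = 7. Stack: [7]
STORE_FAST w → w=7. Stack: []
LOAD_FAST_LOAD_FAST b,w → push -9,7. Stack: [-9, 7]
BINARY_OP + → -9 + 7 = -2. Stack: [-2]
LOAD_CONST → push 7. Stack: [-2, 7]
BINARY_OP | → -2 | 7 = -1. Stack: [-1]
STORE_FAST w → w=-1. Stack: []
LOAD_FAST_LOAD_FAST c,b → push 15,-9. Stack: [15, -9]
BINARY_OP ^ → 15 ^ -9 = -8. Stack: [-8]
LOAD_FAST b → push -9. Stack: [-8, -9]
BINARY_OP * → -8 * -9 = 72. Stack: [72]
STORE_FAST r → r=72. Stack: []
LOAD_FAST_LOAD_FAST a,b → push 1,-9. Stack: [1, -9]
BINARY_OP | → 1 | -9 = -9. Stack: [-9]
STORE_FAST p → p=-9. Stack: []
LOAD_CONST → push 1. Stack: [1]
LOAD_FAST r → push 72. Stack: [1, 72]
BINARY_OP // → 1 // 72 = 0. Stack: [0]
LOAD_FAST_LOAD_FAST b,w → push -9,-1. Stack: [0, -9, -1]
BINARY_OP - → -9 - -1 = -8. Stack: [0, -8]
BINARY_OP + → 0 + -8 = -8. Stack: [-8]
STORE_FAST t → t=-8. Stack: []
LOAD_FAST_LOAD_FAST w,b → push -1,-9. Stack: [-1, -9]
BINARY_OP - → -1 - -9 = 8. Stack: [8]
LOAD_FAST r → push 72. Stack: [8, 72]
BINARY_OP // → 8 // 72 = 0. Stack: [0]
STORE_FAST z → z=0. Stack: []
LOAD_FAST_LOAD_FAST z,w → push 0,-1. Stack: [0, -1]
BINARY_OP + → 0 + -1 = -1. Stack: [-1]
RETURN_VALUE → return -1.

-1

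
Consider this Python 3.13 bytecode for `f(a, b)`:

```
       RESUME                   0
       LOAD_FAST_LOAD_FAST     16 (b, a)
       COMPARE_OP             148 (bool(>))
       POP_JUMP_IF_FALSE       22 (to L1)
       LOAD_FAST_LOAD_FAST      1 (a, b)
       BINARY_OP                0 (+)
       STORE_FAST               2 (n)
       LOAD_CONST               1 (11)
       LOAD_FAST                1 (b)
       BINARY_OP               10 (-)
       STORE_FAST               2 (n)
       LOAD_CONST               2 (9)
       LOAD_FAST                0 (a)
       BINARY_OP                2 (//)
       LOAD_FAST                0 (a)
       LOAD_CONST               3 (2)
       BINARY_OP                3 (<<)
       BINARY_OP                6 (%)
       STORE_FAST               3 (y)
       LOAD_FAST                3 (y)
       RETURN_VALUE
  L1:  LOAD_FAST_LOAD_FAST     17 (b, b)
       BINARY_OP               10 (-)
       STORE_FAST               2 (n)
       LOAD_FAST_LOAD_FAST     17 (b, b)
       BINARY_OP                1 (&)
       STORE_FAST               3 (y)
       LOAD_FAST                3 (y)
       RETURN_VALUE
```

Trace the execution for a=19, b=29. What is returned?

LOAD_FAST_LOAD_FAST b,a → push 29,19. Stack: [29, 19]
COMPARE_OP bool(>) → 29 vs 19 = True. Stack: [True]
POP_JUMP_IF_FALSE → pop True; no jump. Stack: []
LOAD_FAST_LOAD_FAST a,b → push 19,29. Stack: [19, 29]
BINARY_OP + → 19 + 29 = 48. Stack: [48]
STORE_FAST n → n=48. Stack: []
LOAD_CONST → push 11. Stack: [11]
LOAD_FAST b → push 29. Stack: [11, 29]
BINARY_OP - → 11 - 29 = -18. Stack: [-18]
STORE_FAST n → n=-18. Stack: []
LOAD_CONST → push 9. Stack: [9]
LOAD_FAST a → push 19. Stack: [9, 19]
BINARY_OP // → 9 // 19 = 0. Stack: [0]
LOAD_FAST a → push 19. Stack: [0, 19]
LOAD_CONST → push 2. Stack: [0, 19, 2]
BINARY_OP << → 19 << 2 = 76. Stack: [0, 76]
BINARY_OP % → 0 % 76 = 0. Stack: [0]
STORE_FAST y → y=0. Stack: []
LOAD_FAST y → push 0. Stack: [0]
RETURN_VALUE → return 0.

0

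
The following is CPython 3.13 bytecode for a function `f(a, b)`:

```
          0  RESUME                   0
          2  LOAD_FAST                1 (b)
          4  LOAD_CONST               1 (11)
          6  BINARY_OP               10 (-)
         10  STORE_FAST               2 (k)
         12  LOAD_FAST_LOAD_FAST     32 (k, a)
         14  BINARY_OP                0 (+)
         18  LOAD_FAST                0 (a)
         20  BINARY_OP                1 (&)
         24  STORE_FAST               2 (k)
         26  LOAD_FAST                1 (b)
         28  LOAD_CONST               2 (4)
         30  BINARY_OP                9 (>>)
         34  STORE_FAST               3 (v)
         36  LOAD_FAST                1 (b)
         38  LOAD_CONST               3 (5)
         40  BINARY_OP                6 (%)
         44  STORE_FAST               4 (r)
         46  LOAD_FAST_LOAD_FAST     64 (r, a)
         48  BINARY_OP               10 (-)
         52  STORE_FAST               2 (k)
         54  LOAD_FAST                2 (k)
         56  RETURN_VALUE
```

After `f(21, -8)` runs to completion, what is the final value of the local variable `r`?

LOAD_FAST b → push -8. Stack: [-8]
LOAD_CONST → push 11. Stack: [-8, 11]
BINARY_OP - → -8 - 11 = -19. Stack: [-19]
STORE_FAST k → k=-19. Stack: []
LOAD_FAST_LOAD_FAST k,a → push -19,21. Stack: [-19, 21]
BINARY_OP + → -19 + 21 = 2. Stack: [2]
LOAD_FAST a → push 21. Stack: [2, 21]
BINARY_OP & → 2 & 21 = 0. Stack: [0]
STORE_FAST k → k=0. Stack: []
LOAD_FAST b → push -8. Stack: [-8]
LOAD_CONST → push 4. Stack: [-8, 4]
BINARY_OP >> → -8 >> 4 = -1. Stack: [-1]
STORE_FAST v → v=-1. Stack: []
LOAD_FAST b → push -8. Stack: [-8]
LOAD_CONST → push 5. Stack: [-8, 5]
BINARY_OP % → -8 % 5 = 2. Stack: [2]
STORE_FAST r → r=2. Stack: []
LOAD_FAST_LOAD_FAST r,a → push 2,21. Stack: [2, 21]
BINARY_OP - → 2 - 21 = -19. Stack: [-19]
STORE_FAST k → k=-19. Stack: []
LOAD_FAST k → push -19. Stack: [-19]
RETURN_VALUE → return -19.

2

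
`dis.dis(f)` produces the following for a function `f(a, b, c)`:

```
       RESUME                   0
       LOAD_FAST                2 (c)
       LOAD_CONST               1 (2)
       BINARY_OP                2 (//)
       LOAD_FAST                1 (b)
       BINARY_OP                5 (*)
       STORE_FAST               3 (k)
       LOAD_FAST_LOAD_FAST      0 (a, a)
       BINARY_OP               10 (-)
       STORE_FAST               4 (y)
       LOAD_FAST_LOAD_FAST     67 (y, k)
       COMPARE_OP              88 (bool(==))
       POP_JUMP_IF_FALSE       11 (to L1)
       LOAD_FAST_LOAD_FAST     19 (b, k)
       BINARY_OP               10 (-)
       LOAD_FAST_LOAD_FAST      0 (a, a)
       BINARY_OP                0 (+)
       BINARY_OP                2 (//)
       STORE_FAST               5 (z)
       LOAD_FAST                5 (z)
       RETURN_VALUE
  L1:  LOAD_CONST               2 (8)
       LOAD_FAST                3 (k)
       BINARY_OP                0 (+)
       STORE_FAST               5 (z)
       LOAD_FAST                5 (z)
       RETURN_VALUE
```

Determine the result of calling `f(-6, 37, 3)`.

LOAD_FAST c → push 3. Stack: [3]
LOAD_CONST → push 2. Stack: [3, 2]
BINARY_OP // → 3 // 2 = 1. Stack: [1]
LOAD_FAST b → push 37. Stack: [1, 37]
BINARY_OP * → 1 * 37 = 37. Stack: [37]
STORE_FAST k → k=37. Stack: []
LOAD_FAST_LOAD_FAST a,a → push -6,-6. Stack: [-6, -6]
BINARY_OP - → -6 - -6 = 0. Stack: [0]
STORE_FAST y → y=0. Stack: []
LOAD_FAST_LOAD_FAST y,k → push 0,37. Stack: [0, 37]
COMPARE_OP bool(==) → 0 vs 37 = False. Stack: [False]
POP_JUMP_IF_FALSE → pop False; jump. Stack: []
LOAD_CONST → push 8. Stack: [8]
LOAD_FAST k → push 37. Stack: [8, 37]
BINARY_OP + → 8 + 37 = 45. Stack: [45]
STORE_FAST z → z=45. Stack: []
LOAD_FAST z → push 45. Stack: [45]
RETURN_VALUE → return 45.

45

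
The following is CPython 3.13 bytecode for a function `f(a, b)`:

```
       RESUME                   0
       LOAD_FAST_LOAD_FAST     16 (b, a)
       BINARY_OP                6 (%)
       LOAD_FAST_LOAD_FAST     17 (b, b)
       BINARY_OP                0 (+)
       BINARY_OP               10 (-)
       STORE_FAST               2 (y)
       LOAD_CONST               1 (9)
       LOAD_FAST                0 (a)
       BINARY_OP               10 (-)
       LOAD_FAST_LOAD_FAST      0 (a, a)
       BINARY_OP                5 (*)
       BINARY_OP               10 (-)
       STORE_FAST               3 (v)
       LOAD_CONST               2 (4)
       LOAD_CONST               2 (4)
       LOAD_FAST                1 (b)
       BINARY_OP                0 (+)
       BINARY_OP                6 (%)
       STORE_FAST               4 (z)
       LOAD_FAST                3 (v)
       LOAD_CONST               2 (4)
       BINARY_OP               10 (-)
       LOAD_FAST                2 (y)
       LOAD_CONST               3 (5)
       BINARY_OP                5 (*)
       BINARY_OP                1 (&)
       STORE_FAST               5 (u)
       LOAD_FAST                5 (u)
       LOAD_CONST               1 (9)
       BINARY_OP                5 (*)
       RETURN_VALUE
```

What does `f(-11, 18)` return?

LOAD_FAST_LOAD_FAST b,a → push 18,-11. Stack: [18, -11]
BINARY_OP % → 18 % -11 = -4. Stack: [-4]
LOAD_FAST_LOAD_FAST b,b → push 18,18. Stack: [-4, 18, 18]
BINARY_OP + → 18 + 18 = 36. Stack: [-4, 36]
BINARY_OP - → -4 - 36 = -40. Stack: [-40]
STORE_FAST y → y=-40. Stack: []
LOAD_CONST → push 9. Stack: [9]
LOAD_FAST a → push -11. Stack: [9, -11]
BINARY_OP - → 9 - -11 = 20. Stack: [20]
LOAD_FAST_LOAD_FAST a,a → push -11,-11. Stack: [20, -11, -11]
BINARY_OP * → -11 * -11 = 121. Stack: [20, 121]
BINARY_OP - → 20 - 121 = -101. Stack: [-101]
STORE_FAST v → v=-101. Stack: []
LOAD_CONST → push 4. Stack: [4]
LOAD_CONST → push 4. Stack: [4, 4]
LOAD_FAST b → push 18. Stack: [4, 4, 18]
BINARY_OP + → 4 + 18 = 22. Stack: [4, 22]
BINARY_OP % → 4 % 22 = 4. Stack: [4]
STORE_FAST z → z=4. Stack: []
LOAD_FAST v → push -101. Stack: [-101]
LOAD_CONST → push 4. Stack: [-101, 4]
BINARY_OP - → -101 - 4 = -105. Stack: [-105]
LOAD_FAST y → push -40. Stack: [-105, -40]
LOAD_CONST → push 5. Stack: [-105, -40, 5]
BINARY_OP * → -40 * 5 = -200. Stack: [-105, -200]
BINARY_OP & → -105 & -200 = -240. Stack: [-240]
STORE_FAST u → u=-240. Stack: []
LOAD_FAST u → push -240. Stack: [-240]
LOAD_CONST → push 9. Stack: [-240, 9]
BINARY_OP * → -240 * 9 = -2160. Stack: [-2160]
RETURN_VALUE → return -2160.

-2160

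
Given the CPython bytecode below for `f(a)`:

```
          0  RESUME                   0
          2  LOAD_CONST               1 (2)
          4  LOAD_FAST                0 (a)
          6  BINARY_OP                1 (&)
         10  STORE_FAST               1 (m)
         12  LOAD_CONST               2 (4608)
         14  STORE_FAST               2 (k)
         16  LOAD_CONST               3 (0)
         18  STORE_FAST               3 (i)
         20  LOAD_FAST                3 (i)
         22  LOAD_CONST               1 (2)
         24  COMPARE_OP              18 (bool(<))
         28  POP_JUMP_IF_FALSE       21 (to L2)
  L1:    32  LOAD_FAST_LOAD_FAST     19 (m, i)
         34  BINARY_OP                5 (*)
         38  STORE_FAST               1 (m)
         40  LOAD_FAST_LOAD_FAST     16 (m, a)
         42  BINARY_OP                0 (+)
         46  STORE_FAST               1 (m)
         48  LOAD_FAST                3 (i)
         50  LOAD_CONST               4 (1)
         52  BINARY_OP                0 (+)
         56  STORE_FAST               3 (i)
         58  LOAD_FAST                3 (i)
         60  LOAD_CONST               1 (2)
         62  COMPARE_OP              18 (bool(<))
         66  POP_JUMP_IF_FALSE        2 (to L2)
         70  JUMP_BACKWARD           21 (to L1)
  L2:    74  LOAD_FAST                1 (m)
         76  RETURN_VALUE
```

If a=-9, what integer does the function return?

-18

LOAD_CONST → push 2. Stack: [2]
LOAD_FAST a → push -9. Stack: [2, -9]
BINARY_OP & → 2 & -9 = 2. Stack: [2]
STORE_FAST m → m=2. Stack: []
LOAD_CONST → push 4608. Stack: [4608]
STORE_FAST k → k=4608. Stack: []
LOAD_CONST → push 0. Stack: [0]
STORE_FAST i → i=0. Stack: []
LOAD_FAST i → push 0. Stack: [0]
LOAD_CONST → push 2. Stack: [0, 2]
COMPARE_OP bool(<) → 0 vs 2 = True. Stack: [True]
POP_JUMP_IF_FALSE → pop True; no jump. Stack: []
LOAD_FAST_LOAD_FAST m,i → push 2,0. Stack: [2, 0]
BINARY_OP * → 2 * 0 = 0. Stack: [0]
STORE_FAST m → m=0. Stack: []
LOAD_FAST_LOAD_FAST m,a → push 0,-9. Stack: [0, -9]
BINARY_OP + → 0 + -9 = -9. Stack: [-9]
STORE_FAST m → m=-9. Stack: []
LOAD_FAST i → push 0. Stack: [0]
LOAD_CONST → push 1. Stack: [0, 1]
BINARY_OP + → 0 + 1 = 1. Stack: [1]
STORE_FAST i → i=1. Stack: []
LOAD_FAST i → push 1. Stack: [1]
LOAD_CONST → push 2. Stack: [1, 2]
COMPARE_OP bool(<) → 1 vs 2 = True. Stack: [True]
POP_JUMP_IF_FALSE → pop True; no jump. Stack: []
LOAD_FAST_LOAD_FAST m,i → push -9,1. Stack: [-9, 1]
BINARY_OP * → -9 * 1 = -9. Stack: [-9]
STORE_FAST m → m=-9. Stack: []
LOAD_FAST_LOAD_FAST m,a → push -9,-9. Stack: [-9, -9]
BINARY_OP + → -9 + -9 = -18. Stack: [-18]
STORE_FAST m → m=-18. Stack: []
LOAD_FAST i → push 1. Stack: [1]
LOAD_CONST → push 1. Stack: [1, 1]
BINARY_OP + → 1 + 1 = 2. Stack: [2]
STORE_FAST i → i=2. Stack: []
LOAD_FAST i → push 2. Stack: [2]
LOAD_CONST → push 2. Stack: [2, 2]
COMPARE_OP bool(<) → 2 vs 2 = False. Stack: [False]
POP_JUMP_IF_FALSE → pop False; jump. Stack: []
LOAD_FAST m → push -18. Stack: [-18]
RETURN_VALUE → return -18.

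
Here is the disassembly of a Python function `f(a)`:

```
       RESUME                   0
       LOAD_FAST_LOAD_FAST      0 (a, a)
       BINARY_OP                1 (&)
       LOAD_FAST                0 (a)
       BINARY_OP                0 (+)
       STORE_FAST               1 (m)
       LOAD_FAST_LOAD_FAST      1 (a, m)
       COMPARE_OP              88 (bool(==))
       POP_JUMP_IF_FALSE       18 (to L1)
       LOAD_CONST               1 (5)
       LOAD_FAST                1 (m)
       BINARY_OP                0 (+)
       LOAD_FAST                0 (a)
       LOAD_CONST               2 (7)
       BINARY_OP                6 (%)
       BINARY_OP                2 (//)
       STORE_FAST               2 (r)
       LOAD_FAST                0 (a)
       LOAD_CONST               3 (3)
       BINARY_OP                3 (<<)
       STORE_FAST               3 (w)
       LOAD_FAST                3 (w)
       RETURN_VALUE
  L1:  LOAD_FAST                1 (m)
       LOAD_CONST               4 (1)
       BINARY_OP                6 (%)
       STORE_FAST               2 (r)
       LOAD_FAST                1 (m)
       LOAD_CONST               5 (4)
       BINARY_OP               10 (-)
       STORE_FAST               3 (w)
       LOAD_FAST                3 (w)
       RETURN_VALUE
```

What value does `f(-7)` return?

-18

LOAD_FAST_LOAD_FAST a,a → push -7,-7. Stack: [-7, -7]
BINARY_OP & → -7 & -7 = -7. Stack: [-7]
LOAD_FAST a → push -7. Stack: [-7, -7]
BINARY_OP + → -7 + -7 = -14. Stack: [-14]
STORE_FAST m → m=-14. Stack: []
LOAD_FAST_LOAD_FAST a,m → push -7,-14. Stack: [-7, -14]
COMPARE_OP bool(==) → -7 vs -14 = False. Stack: [False]
POP_JUMP_IF_FALSE → pop False; jump. Stack: []
LOAD_FAST m → push -14. Stack: [-14]
LOAD_CONST → push 1. Stack: [-14, 1]
BINARY_OP % → -14 % 1 = 0. Stack: [0]
STORE_FAST r → r=0. Stack: []
LOAD_FAST m → push -14. Stack: [-14]
LOAD_CONST → push 4. Stack: [-14, 4]
BINARY_OP - → -14 - 4 = -18. Stack: [-18]
STORE_FAST w → w=-18. Stack: []
LOAD_FAST w → push -18. Stack: [-18]
RETURN_VALUE → return -18.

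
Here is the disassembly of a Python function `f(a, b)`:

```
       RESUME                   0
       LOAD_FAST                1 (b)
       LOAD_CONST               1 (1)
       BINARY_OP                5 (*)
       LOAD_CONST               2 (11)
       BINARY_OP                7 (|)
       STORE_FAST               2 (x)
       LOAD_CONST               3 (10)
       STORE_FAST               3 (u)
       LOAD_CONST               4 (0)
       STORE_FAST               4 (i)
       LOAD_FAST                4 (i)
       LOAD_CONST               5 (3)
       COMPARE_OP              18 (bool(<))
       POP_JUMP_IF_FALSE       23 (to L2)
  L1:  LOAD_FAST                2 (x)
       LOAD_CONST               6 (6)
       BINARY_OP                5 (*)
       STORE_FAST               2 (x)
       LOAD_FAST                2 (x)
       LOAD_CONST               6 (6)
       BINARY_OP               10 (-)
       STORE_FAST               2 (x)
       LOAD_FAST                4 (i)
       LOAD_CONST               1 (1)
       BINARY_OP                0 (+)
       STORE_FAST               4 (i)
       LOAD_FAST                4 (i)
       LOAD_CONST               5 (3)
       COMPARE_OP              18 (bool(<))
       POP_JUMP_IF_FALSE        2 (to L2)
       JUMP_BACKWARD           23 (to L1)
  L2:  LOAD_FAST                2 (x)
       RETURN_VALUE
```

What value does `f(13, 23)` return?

6438

LOAD_FAST b → push 23. Stack: [23]
LOAD_CONST → push 1. Stack: [23, 1]
BINARY_OP * → 23 * 1 = 23. Stack: [23]
LOAD_CONST → push 11. Stack: [23, 11]
BINARY_OP | → 23 | 11 = 31. Stack: [31]
STORE_FAST x → x=31. Stack: []
LOAD_CONST → push 10. Stack: [10]
STORE_FAST u → u=10. Stack: []
LOAD_CONST → push 0. Stack: [0]
STORE_FAST i → i=0. Stack: []
LOAD_FAST i → push 0. Stack: [0]
LOAD_CONST → push 3. Stack: [0, 3]
COMPARE_OP bool(<) → 0 vs 3 = True. Stack: [True]
POP_JUMP_IF_FALSE → pop True; no jump. Stack: []
LOAD_FAST x → push 31. Stack: [31]
LOAD_CONST → push 6. Stack: [31, 6]
BINARY_OP * → 31 * 6 = 186. Stack: [186]
STORE_FAST x → x=186. Stack: []
LOAD_FAST x → push 186. Stack: [186]
LOAD_CONST → push 6. Stack: [186, 6]
BINARY_OP - → 186 - 6 = 180. Stack: [180]
STORE_FAST x → x=180. Stack: []
LOAD_FAST i → push 0. Stack: [0]
LOAD_CONST → push 1. Stack: [0, 1]
BINARY_OP + → 0 + 1 = 1. Stack: [1]
STORE_FAST i → i=1. Stack: []
LOAD_FAST i → push 1. Stack: [1]
LOAD_CONST → push 3. Stack: [1, 3]
COMPARE_OP bool(<) → 1 vs 3 = True. Stack: [True]
POP_JUMP_IF_FALSE → pop True; no jump. Stack: []
LOAD_FAST x → push 180. Stack: [180]
LOAD_CONST → push 6. Stack: [180, 6]
BINARY_OP * → 180 * 6 = 1080. Stack: [1080]
STORE_FAST x → x=1080. Stack: []
LOAD_FAST x → push 1080. Stack: [1080]
LOAD_CONST → push 6. Stack: [1080, 6]
BINARY_OP - → 1080 - 6 = 1074. Stack: [1074]
STORE_FAST x → x=1074. Stack: []
LOAD_FAST i → push 1. Stack: [1]
LOAD_CONST → push 1. Stack: [1, 1]
BINARY_OP + → 1 + 1 = 2. Stack: [2]
STORE_FAST i → i=2. Stack: []
LOAD_FAST i → push 2. Stack: [2]
LOAD_CONST → push 3. Stack: [2, 3]
COMPARE_OP bool(<) → 2 vs 3 = True. Stack: [True]
POP_JUMP_IF_FALSE → pop True; no jump. Stack: []
LOAD_FAST x → push 1074. Stack: [1074]
LOAD_CONST → push 6. Stack: [1074, 6]
BINARY_OP * → 1074 * 6 = 6444. Stack: [6444]
STORE_FAST x → x=6444. Stack: []
LOAD_FAST x → push 6444. Stack: [6444]
LOAD_CONST → push 6. Stack: [6444, 6]
BINARY_OP - → 6444 - 6 = 6438. Stack: [6438]
STORE_FAST x → x=6438. Stack: []
LOAD_FAST i → push 2. Stack: [2]
LOAD_CONST → push 1. Stack: [2, 1]
BINARY_OP + → 2 + 1 = 3. Stack: [3]
STORE_FAST i → i=3. Stack: []
LOAD_FAST i → push 3. Stack: [3]
LOAD_CONST → push 3. Stack: [3, 3]
COMPARE_OP bool(<) → 3 vs 3 = False. Stack: [False]
POP_JUMP_IF_FALSE → pop False; jump. Stack: []
LOAD_FAST x → push 6438. Stack: [6438]
RETURN_VALUE → return 6438.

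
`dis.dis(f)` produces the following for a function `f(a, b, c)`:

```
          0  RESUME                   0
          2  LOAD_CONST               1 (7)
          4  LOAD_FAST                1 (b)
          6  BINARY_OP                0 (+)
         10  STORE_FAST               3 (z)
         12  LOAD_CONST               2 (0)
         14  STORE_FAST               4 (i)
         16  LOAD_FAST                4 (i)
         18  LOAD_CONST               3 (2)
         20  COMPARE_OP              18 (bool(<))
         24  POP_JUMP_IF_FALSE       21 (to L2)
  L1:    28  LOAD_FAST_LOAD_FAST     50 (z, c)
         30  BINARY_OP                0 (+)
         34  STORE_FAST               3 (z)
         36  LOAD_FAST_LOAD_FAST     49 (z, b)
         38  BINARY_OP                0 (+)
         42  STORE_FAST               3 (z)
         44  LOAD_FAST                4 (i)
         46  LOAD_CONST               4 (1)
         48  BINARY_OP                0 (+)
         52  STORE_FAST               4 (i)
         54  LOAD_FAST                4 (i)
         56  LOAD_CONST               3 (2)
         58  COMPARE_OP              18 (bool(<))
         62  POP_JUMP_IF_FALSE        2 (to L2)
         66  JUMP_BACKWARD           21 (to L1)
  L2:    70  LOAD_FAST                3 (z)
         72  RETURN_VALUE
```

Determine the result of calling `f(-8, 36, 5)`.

125

LOAD_CONST → push 7. Stack: [7]
LOAD_FAST b → push 36. Stack: [7, 36]
BINARY_OP + → 7 + 36 = 43. Stack: [43]
STORE_FAST z → z=43. Stack: []
LOAD_CONST → push 0. Stack: [0]
STORE_FAST i → i=0. Stack: []
LOAD_FAST i → push 0. Stack: [0]
LOAD_CONST → push 2. Stack: [0, 2]
COMPARE_OP bool(<) → 0 vs 2 = True. Stack: [True]
POP_JUMP_IF_FALSE → pop True; no jump. Stack: []
LOAD_FAST_LOAD_FAST z,c → push 43,5. Stack: [43, 5]
BINARY_OP + → 43 + 5 = 48. Stack: [48]
STORE_FAST z → z=48. Stack: []
LOAD_FAST_LOAD_FAST z,b → push 48,36. Stack: [48, 36]
BINARY_OP + → 48 + 36 = 84. Stack: [84]
STORE_FAST z → z=84. Stack: []
LOAD_FAST i → push 0. Stack: [0]
LOAD_CONST → push 1. Stack: [0, 1]
BINARY_OP + → 0 + 1 = 1. Stack: [1]
STORE_FAST i → i=1. Stack: []
LOAD_FAST i → push 1. Stack: [1]
LOAD_CONST → push 2. Stack: [1, 2]
COMPARE_OP bool(<) → 1 vs 2 = True. Stack: [True]
POP_JUMP_IF_FALSE → pop True; no jump. Stack: []
LOAD_FAST_LOAD_FAST z,c → push 84,5. Stack: [84, 5]
BINARY_OP + → 84 + 5 = 89. Stack: [89]
STORE_FAST z → z=89. Stack: []
LOAD_FAST_LOAD_FAST z,b → push 89,36. Stack: [89, 36]
BINARY_OP + → 89 + 36 = 125. Stack: [125]
STORE_FAST z → z=125. Stack: []
LOAD_FAST i → push 1. Stack: [1]
LOAD_CONST → push 1. Stack: [1, 1]
BINARY_OP + → 1 + 1 = 2. Stack: [2]
STORE_FAST i → i=2. Stack: []
LOAD_FAST i → push 2. Stack: [2]
LOAD_CONST → push 2. Stack: [2, 2]
COMPARE_OP bool(<) → 2 vs 2 = False. Stack: [False]
POP_JUMP_IF_FALSE → pop False; jump. Stack: []
LOAD_FAST z → push 125. Stack: [125]
RETURN_VALUE → return 125.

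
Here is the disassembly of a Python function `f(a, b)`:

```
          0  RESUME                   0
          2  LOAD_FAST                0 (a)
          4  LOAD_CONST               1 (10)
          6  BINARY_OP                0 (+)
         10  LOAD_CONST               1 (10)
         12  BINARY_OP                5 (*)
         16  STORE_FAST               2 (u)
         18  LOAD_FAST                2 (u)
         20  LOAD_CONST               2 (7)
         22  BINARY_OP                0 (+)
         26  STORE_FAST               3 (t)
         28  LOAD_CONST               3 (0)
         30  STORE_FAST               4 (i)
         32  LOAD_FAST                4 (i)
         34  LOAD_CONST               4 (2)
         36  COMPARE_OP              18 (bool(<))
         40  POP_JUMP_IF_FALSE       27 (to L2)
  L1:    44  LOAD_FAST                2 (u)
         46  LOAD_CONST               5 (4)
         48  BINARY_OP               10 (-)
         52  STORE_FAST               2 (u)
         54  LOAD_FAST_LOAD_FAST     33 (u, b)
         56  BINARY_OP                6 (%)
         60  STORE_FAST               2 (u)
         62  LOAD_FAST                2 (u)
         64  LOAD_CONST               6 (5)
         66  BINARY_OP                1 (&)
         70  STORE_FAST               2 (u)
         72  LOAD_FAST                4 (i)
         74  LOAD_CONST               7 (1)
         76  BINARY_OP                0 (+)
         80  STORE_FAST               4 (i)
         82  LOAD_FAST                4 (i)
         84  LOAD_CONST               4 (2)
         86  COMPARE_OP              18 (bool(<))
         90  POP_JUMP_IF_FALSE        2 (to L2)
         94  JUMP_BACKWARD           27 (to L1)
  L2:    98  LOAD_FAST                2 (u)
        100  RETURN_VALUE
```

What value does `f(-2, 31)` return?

0

LOAD_FAST a → push -2. Stack: [-2]
LOAD_CONST → push 10. Stack: [-2, 10]
BINARY_OP + → -2 + 10 = 8. Stack: [8]
LOAD_CONST → push 10. Stack: [8, 10]
BINARY_OP * → 8 * 10 = 80. Stack: [80]
STORE_FAST u → u=80. Stack: []
LOAD_FAST u → push 80. Stack: [80]
LOAD_CONST → push 7. Stack: [80, 7]
BINARY_OP + → 80 + 7 = 87. Stack: [87]
STORE_FAST t → t=87. Stack: []
LOAD_CONST → push 0. Stack: [0]
STORE_FAST i → i=0. Stack: []
LOAD_FAST i → push 0. Stack: [0]
LOAD_CONST → push 2. Stack: [0, 2]
COMPARE_OP bool(<) → 0 vs 2 = True. Stack: [True]
POP_JUMP_IF_FALSE → pop True; no jump. Stack: []
LOAD_FAST u → push 80. Stack: [80]
LOAD_CONST → push 4. Stack: [80, 4]
BINARY_OP - → 80 - 4 = 76. Stack: [76]
STORE_FAST u → u=76. Stack: []
LOAD_FAST_LOAD_FAST u,b → push 76,31. Stack: [76, 31]
BINARY_OP % → 76 % 31 = 14. Stack: [14]
STORE_FAST u → u=14. Stack: []
LOAD_FAST u → push 14. Stack: [14]
LOAD_CONST → push 5. Stack: [14, 5]
BINARY_OP & → 14 & 5 = 4. Stack: [4]
STORE_FAST u → u=4. Stack: []
LOAD_FAST i → push 0. Stack: [0]
LOAD_CONST → push 1. Stack: [0, 1]
BINARY_OP + → 0 + 1 = 1. Stack: [1]
STORE_FAST i → i=1. Stack: []
LOAD_FAST i → push 1. Stack: [1]
LOAD_CONST → push 2. Stack: [1, 2]
COMPARE_OP bool(<) → 1 vs 2 = True. Stack: [True]
POP_JUMP_IF_FALSE → pop True; no jump. Stack: []
LOAD_FAST u → push 4. Stack: [4]
LOAD_CONST → push 4. Stack: [4, 4]
BINARY_OP - → 4 - 4 = 0. Stack: [0]
STORE_FAST u → u=0. Stack: []
LOAD_FAST_LOAD_FAST u,b → push 0,31. Stack: [0, 31]
BINARY_OP % → 0 % 31 = 0. Stack: [0]
STORE_FAST u → u=0. Stack: []
LOAD_FAST u → push 0. Stack: [0]
LOAD_CONST → push 5. Stack: [0, 5]
BINARY_OP & → 0 & 5 = 0. Stack: [0]
STORE_FAST u → u=0. Stack: []
LOAD_FAST i → push 1. Stack: [1]
LOAD_CONST → push 1. Stack: [1, 1]
BINARY_OP + → 1 + 1 = 2. Stack: [2]
STORE_FAST i → i=2. Stack: []
LOAD_FAST i → push 2. Stack: [2]
LOAD_CONST → push 2. Stack: [2, 2]
COMPARE_OP bool(<) → 2 vs 2 = False. Stack: [False]
POP_JUMP_IF_FALSE → pop False; jump. Stack: []
LOAD_FAST u → push 0. Stack: [0]
RETURN_VALUE → return 0.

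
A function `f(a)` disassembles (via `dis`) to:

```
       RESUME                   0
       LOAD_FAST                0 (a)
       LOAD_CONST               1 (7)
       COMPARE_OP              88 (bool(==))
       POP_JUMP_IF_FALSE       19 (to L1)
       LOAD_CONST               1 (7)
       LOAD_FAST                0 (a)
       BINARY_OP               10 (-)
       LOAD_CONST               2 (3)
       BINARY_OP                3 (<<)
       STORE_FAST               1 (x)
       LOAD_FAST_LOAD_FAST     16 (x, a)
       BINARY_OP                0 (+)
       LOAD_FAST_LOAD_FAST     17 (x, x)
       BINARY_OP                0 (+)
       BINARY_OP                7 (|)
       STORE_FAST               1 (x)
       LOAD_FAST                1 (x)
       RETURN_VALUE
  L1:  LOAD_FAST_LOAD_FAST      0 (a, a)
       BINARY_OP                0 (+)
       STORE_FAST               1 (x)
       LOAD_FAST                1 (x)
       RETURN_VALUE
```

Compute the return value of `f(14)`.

LOAD_FAST a → push 14. Stack: [14]
LOAD_CONST → push 7. Stack: [14, 7]
COMPARE_OP bool(==) → 14 vs 7 = False. Stack: [False]
POP_JUMP_IF_FALSE → pop False; jump. Stack: []
LOAD_FAST_LOAD_FAST a,a → push 14,14. Stack: [14, 14]
BINARY_OP + → 14 + 14 = 28. Stack: [28]
STORE_FAST x → x=28. Stack: []
LOAD_FAST x → push 28. Stack: [28]
RETURN_VALUE → return 28.

28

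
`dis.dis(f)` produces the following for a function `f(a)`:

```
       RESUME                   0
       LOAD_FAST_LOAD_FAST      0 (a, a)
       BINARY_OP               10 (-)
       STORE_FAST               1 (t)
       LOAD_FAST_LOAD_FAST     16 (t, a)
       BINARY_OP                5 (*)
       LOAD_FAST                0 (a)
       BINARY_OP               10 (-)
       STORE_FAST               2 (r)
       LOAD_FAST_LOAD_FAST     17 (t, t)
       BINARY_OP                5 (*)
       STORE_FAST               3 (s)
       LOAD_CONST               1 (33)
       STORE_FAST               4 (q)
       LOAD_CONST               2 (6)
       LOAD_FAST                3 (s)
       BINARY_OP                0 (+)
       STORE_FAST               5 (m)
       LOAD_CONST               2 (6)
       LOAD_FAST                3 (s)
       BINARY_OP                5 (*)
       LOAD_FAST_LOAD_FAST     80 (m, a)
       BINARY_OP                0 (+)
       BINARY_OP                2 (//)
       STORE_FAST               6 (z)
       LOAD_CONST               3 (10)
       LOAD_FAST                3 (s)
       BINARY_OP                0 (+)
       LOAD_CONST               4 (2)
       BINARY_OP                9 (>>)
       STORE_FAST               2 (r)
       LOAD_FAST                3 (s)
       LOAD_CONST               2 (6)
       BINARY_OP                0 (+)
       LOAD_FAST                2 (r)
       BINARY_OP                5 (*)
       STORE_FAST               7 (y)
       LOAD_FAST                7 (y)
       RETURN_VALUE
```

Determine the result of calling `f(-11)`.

12

LOAD_FAST_LOAD_FAST a,a → push -11,-11. Stack: [-11, -11]
BINARY_OP - → -11 - -11 = 0. Stack: [0]
STORE_FAST t → t=0. Stack: []
LOAD_FAST_LOAD_FAST t,a → push 0,-11. Stack: [0, -11]
BINARY_OP * → 0 * -11 = 0. Stack: [0]
LOAD_FAST a → push -11. Stack: [0, -11]
BINARY_OP - → 0 - -11 = 11. Stack: [11]
STORE_FAST r → r=11. Stack: []
LOAD_FAST_LOAD_FAST t,t → push 0,0. Stack: [0, 0]
BINARY_OP * → 0 * 0 = 0. Stack: [0]
STORE_FAST s → s=0. Stack: []
LOAD_CONST → push 33. Stack: [33]
STORE_FAST q → q=33. Stack: []
LOAD_CONST → push 6. Stack: [6]
LOAD_FAST s → push 0. Stack: [6, 0]
BINARY_OP + → 6 + 0 = 6. Stack: [6]
STORE_FAST m → m=6. Stack: []
LOAD_CONST → push 6. Stack: [6]
LOAD_FAST s → push 0. Stack: [6, 0]
BINARY_OP * → 6 * 0 = 0. Stack: [0]
LOAD_FAST_LOAD_FAST m,a → push 6,-11. Stack: [0, 6, -11]
BINARY_OP + → 6 + -11 = -5. Stack: [0, -5]
BINARY_OP // → 0 // -5 = 0. Stack: [0]
STORE_FAST z → z=0. Stack: []
LOAD_CONST → push 10. Stack: [10]
LOAD_FAST s → push 0. Stack: [10, 0]
BINARY_OP + → 10 + 0 = 10. Stack: [10]
LOAD_CONST → push 2. Stack: [10, 2]
BINARY_OP >> → 10 >> 2 = 2. Stack: [2]
STORE_FAST r → r=2. Stack: []
LOAD_FAST s → push 0. Stack: [0]
LOAD_CONST → push 6. Stack: [0, 6]
BINARY_OP + → 0 + 6 = 6. Stack: [6]
LOAD_FAST r → push 2. Stack: [6, 2]
BINARY_OP * → 6 * 2 = 12. Stack: [12]
STORE_FAST y → y=12. Stack: []
LOAD_FAST y → push 12. Stack: [12]
RETURN_VALUE → return 12.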